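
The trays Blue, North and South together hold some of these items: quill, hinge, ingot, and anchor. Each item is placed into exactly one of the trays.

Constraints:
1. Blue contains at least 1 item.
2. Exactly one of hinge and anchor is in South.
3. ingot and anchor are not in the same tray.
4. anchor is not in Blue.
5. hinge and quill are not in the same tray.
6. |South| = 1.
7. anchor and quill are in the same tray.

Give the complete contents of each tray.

Blue = {ingot}; North = {anchor, quill}; South = {hinge}

From (4): anchor ∉ Blue.
(7): quill matches anchor: quill ∉ Blue.
Suppose quill ∉ North: no assignment then satisfies all the clues, so quill ∈ North.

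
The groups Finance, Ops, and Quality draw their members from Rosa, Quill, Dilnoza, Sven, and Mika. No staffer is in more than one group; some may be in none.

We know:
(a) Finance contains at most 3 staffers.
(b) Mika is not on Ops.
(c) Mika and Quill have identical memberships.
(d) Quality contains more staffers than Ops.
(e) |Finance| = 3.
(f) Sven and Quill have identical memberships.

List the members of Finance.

Finance = {Mika, Quill, Sven}

From (b): Mika ∉ Ops.
(c): Quill matches Mika: Quill ∉ Ops.
(f): Sven matches Quill: Sven ∉ Ops.
Suppose Rosa ∈ Finance: no assignment then satisfies all the clues, so Rosa ∉ Finance.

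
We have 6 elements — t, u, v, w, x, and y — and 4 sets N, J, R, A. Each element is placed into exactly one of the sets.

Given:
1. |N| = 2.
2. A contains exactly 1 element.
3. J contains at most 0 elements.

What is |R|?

3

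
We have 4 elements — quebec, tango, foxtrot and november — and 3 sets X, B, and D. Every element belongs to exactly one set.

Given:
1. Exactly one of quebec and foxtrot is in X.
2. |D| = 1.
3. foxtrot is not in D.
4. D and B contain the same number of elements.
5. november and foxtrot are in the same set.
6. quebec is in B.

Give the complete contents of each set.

From (3): foxtrot ∉ D.
From (6): quebec ∈ B.
(1) (exactly one): foxtrot ∈ X.
(5): november matches foxtrot: november ∈ X.
(2): only 1 candidates remain for D, so all are in.

X = {foxtrot, november}; B = {quebec}; D = {tango}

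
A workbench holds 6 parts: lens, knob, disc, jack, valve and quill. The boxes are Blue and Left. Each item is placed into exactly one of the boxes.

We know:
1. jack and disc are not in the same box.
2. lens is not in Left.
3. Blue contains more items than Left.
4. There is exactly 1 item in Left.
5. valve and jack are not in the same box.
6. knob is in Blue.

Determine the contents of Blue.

Blue = {disc, knob, lens, quill, valve}

From (2): lens ∉ Left.
From (6): knob ∈ Blue.
Only one box left: lens ∈ Blue.
Suppose disc ∉ Blue: no assignment then satisfies all the clues, so disc ∈ Blue.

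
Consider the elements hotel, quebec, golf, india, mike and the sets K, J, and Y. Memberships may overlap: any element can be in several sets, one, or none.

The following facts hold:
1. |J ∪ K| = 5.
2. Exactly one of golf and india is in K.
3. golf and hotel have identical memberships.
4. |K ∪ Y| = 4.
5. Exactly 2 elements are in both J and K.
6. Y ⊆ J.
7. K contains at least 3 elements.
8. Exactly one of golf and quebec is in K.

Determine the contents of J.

J = {golf, hotel, india, quebec}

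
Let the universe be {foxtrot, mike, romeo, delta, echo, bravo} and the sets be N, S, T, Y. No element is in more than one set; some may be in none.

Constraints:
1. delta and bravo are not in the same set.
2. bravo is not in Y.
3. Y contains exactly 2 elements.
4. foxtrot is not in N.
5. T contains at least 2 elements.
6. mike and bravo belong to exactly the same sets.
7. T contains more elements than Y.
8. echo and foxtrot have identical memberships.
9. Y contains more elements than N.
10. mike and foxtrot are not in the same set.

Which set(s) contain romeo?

romeo: T

From (2): bravo ∉ Y.
From (4): foxtrot ∉ N.
(6): mike matches bravo: mike ∉ Y.
(8): echo matches foxtrot: echo ∉ N.
Suppose romeo ∈ N: no assignment then satisfies all the clues, so romeo ∉ N.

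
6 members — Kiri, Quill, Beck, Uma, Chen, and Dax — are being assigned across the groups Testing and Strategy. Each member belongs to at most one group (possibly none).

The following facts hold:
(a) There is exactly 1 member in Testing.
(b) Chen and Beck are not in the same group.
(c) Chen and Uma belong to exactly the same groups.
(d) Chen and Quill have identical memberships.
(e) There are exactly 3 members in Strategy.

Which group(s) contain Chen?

Chen: Strategy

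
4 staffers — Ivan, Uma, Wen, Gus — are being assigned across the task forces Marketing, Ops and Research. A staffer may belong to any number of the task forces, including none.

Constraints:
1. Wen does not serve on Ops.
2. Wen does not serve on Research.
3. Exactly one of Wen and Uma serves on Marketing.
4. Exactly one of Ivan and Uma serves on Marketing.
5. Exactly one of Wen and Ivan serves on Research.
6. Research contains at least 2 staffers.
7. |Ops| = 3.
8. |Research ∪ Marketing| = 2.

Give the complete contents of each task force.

Marketing = {Uma}; Ops = {Gus, Ivan, Uma}; Research = {Ivan, Uma}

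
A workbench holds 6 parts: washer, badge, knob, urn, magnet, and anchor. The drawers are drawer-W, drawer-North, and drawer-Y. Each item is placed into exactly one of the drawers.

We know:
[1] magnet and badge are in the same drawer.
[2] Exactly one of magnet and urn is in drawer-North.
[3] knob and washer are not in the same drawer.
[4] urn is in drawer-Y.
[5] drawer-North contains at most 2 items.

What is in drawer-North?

drawer-North = {badge, magnet}

From (4): urn ∈ drawer-Y.
(2) (exactly one): magnet ∈ drawer-North.
(1): badge matches magnet: badge ∉ drawer-W.
(1): badge matches magnet: badge ∈ drawer-North.
(5): drawer-North already has 2, so the rest are out.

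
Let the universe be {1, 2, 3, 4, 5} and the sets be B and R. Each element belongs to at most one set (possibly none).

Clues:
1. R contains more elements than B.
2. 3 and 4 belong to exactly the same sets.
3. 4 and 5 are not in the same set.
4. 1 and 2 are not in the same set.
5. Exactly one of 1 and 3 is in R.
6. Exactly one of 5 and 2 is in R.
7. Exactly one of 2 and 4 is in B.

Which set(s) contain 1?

1: R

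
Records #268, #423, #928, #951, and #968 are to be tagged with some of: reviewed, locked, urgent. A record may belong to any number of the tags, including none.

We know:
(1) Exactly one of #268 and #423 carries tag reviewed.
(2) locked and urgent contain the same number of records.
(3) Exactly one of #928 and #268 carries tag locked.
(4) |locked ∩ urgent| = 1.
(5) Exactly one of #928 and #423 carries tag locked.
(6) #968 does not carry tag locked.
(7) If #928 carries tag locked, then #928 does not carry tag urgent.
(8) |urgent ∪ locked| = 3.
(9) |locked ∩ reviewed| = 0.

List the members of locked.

From (6): #968 ∉ locked.
Suppose #268 ∈ locked: no assignment then satisfies all the clues, so #268 ∉ locked.

locked = {#928, #951}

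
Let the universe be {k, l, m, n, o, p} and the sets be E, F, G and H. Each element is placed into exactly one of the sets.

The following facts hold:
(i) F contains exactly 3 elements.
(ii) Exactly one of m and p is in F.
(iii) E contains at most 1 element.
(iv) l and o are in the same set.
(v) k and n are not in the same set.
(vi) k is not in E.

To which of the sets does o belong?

o: F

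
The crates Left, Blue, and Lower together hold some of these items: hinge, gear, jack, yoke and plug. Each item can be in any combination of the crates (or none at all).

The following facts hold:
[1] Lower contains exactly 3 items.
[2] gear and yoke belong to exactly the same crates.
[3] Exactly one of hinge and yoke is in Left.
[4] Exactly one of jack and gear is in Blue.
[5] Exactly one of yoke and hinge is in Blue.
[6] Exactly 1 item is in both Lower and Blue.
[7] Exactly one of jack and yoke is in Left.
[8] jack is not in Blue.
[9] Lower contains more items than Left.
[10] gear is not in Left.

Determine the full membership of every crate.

Left = {hinge, jack}; Blue = {gear, plug, yoke}; Lower = {hinge, jack, plug}

From (8): jack ∉ Blue.
From (10): gear ∉ Left.
(2): yoke matches gear: yoke ∉ Left.
(3) (exactly one): hinge ∈ Left.
(4) (exactly one): gear ∈ Blue.
(7) (exactly one): jack ∈ Left.
(2): yoke matches gear: yoke ∈ Blue.
(5) (exactly one): hinge ∉ Blue.
Suppose hinge ∉ Lower: no assignment then satisfies all the clues, so hinge ∈ Lower.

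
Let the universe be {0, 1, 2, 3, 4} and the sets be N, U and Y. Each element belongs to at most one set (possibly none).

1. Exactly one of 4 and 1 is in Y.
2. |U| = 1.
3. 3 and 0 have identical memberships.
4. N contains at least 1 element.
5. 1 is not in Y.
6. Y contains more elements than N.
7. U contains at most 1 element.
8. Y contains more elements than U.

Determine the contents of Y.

Y = {0, 3, 4}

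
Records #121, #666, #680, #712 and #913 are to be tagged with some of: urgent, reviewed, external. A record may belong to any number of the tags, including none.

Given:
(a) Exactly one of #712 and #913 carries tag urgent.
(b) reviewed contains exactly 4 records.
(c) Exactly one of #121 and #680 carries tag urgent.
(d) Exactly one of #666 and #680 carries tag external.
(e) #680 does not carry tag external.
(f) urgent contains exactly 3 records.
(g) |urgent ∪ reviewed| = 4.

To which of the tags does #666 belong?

#666: external, reviewed, urgent

From (e): #680 ∉ external.
(d) (exactly one): #666 ∈ external.
Suppose #666 ∉ urgent: no assignment then satisfies all the clues, so #666 ∈ urgent.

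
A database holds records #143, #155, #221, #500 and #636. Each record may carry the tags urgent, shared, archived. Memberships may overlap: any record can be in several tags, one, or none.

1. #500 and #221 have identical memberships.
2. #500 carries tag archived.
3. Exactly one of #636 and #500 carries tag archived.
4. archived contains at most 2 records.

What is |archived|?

2

From (2): #500 ∈ archived.
(1): #221 matches #500: #221 ∈ archived.
(3) (exactly one): #636 ∉ archived.
(4): archived already has 2, so the rest are out.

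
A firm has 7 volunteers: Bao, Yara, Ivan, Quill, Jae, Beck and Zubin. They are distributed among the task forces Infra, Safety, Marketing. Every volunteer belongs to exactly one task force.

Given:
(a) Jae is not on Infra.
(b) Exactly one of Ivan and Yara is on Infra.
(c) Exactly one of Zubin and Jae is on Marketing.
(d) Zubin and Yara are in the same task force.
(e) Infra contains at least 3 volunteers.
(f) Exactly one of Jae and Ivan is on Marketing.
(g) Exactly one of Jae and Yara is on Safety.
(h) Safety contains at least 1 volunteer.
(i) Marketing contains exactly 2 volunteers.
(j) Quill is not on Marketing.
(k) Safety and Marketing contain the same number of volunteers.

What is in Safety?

Safety = {Yara, Zubin}

From (a): Jae ∉ Infra.
From (j): Quill ∉ Marketing.
Suppose Bao ∈ Safety: no assignment then satisfies all the clues, so Bao ∉ Safety.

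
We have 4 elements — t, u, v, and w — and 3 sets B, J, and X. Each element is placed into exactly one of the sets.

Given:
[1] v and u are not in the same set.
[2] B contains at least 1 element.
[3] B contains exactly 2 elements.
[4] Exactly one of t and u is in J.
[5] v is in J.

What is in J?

J = {t, v}

From (5): v ∈ J.
(1): u ∉ J.
(4) (exactly one): t ∈ J.
(3): only 2 candidates remain for B, so all are in.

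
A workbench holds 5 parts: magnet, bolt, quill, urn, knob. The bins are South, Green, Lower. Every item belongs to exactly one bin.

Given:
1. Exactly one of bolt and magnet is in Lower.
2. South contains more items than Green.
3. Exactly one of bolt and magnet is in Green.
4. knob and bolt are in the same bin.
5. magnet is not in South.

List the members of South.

From (5): magnet ∉ South.
Suppose bolt ∈ South: no assignment then satisfies all the clues, so bolt ∉ South.

South = {quill, urn}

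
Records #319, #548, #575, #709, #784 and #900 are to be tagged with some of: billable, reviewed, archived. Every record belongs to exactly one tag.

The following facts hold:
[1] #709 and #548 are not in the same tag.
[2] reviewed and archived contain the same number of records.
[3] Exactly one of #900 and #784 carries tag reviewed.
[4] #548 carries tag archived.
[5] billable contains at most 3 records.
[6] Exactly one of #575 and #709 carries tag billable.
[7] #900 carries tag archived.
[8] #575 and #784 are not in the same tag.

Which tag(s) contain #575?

From (4): #548 ∈ archived.
From (7): #900 ∈ archived.
(1): #709 ∉ archived.
(3) (exactly one): #784 ∈ reviewed.
(8): #575 ∉ reviewed.
Suppose #575 ∉ billable: no assignment then satisfies all the clues, so #575 ∈ billable.

#575: billable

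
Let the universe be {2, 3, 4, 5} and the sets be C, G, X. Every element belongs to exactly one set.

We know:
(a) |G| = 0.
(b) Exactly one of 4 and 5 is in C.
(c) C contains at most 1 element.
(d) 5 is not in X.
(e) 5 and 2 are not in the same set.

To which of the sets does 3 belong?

3: X

From (d): 5 ∉ X.
(a): G already has 0, so the rest are out.
Only one set left: 5 ∈ C.
(b) (exactly one): 4 ∉ C.
(c): C already has 1, so the rest are out.
Only one set left: 2 ∈ X.
Only one set left: 3 ∈ X.
Only one set left: 4 ∈ X.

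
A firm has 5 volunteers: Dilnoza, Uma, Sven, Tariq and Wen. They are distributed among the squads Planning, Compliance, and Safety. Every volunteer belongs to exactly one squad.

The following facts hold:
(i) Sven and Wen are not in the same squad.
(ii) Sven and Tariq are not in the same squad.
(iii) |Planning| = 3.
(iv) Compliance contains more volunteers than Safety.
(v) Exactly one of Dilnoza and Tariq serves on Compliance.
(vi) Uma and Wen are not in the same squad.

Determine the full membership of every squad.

Planning = {Dilnoza, Sven, Uma}; Compliance = {Tariq, Wen}; Safety = {}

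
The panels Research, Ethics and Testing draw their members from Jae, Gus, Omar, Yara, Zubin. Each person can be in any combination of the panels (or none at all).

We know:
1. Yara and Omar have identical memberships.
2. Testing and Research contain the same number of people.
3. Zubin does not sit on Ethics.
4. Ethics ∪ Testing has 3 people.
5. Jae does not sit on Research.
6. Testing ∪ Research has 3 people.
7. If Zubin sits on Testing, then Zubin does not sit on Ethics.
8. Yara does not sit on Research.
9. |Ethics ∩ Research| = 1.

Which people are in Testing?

Testing = {Jae, Zubin}

From (3): Zubin ∉ Ethics.
From (5): Jae ∉ Research.
From (8): Yara ∉ Research.
(1): Omar matches Yara: Omar ∉ Research.
Suppose Jae ∉ Testing: no assignment then satisfies all the clues, so Jae ∈ Testing.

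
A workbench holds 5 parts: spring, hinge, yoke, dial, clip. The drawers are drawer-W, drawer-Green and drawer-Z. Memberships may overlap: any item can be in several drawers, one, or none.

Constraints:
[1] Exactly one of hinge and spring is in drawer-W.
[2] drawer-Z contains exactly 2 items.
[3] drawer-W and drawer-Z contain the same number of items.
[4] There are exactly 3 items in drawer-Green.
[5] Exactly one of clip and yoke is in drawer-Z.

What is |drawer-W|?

2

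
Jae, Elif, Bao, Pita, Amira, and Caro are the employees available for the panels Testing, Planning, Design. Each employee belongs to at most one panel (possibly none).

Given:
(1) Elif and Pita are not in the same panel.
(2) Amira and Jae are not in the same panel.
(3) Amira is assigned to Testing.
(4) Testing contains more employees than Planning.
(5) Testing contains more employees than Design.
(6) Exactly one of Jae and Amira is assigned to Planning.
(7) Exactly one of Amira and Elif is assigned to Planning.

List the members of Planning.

Planning = {Elif, Jae}

From (3): Amira ∈ Testing.
(2): Jae ∉ Testing.
(6) (exactly one): Jae ∈ Planning.
(7) (exactly one): Elif ∈ Planning.
(1): Pita ∉ Planning.
Suppose Bao ∈ Planning: no assignment then satisfies all the clues, so Bao ∉ Planning.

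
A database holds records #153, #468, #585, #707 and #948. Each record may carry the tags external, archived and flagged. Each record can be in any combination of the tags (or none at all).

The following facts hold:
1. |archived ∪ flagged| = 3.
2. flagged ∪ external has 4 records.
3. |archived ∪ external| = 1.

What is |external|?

1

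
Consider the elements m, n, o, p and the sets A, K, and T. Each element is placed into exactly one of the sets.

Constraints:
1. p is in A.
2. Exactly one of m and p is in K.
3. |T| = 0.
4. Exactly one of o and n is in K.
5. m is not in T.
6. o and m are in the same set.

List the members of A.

From (1): p ∈ A.
From (5): m ∉ T.
(2) (exactly one): m ∈ K.
(3): T already has 0, so the rest are out.
(6): o matches m: o ∉ A.
(6): o matches m: o ∈ K.
(4) (exactly one): n ∉ K.
Only one set left: n ∈ A.

A = {n, p}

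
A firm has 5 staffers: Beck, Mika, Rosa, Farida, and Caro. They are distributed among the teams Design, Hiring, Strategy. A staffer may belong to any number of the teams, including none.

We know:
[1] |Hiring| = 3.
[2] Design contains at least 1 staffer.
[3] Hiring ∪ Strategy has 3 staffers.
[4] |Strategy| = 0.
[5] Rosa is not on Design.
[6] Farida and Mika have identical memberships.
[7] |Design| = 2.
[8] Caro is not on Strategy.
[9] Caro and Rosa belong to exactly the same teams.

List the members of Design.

Design = {Farida, Mika}

From (5): Rosa ∉ Design.
From (8): Caro ∉ Strategy.
(4): Strategy already has 0, so the rest are out.
(9): Caro matches Rosa: Caro ∉ Design.
Suppose Beck ∈ Design: no assignment then satisfies all the clues, so Beck ∉ Design.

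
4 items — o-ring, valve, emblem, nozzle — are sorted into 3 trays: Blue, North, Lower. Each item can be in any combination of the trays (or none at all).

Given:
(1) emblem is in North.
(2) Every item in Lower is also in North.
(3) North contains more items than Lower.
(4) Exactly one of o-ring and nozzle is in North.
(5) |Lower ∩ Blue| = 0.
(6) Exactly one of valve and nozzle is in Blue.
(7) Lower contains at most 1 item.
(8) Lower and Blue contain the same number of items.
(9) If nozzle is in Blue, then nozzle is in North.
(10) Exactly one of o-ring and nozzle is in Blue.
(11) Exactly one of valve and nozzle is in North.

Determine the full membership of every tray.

Blue = {nozzle}; North = {emblem, nozzle}; Lower = {emblem}

From (1): emblem ∈ North.
Suppose o-ring ∈ Blue: no assignment then satisfies all the clues, so o-ring ∉ Blue.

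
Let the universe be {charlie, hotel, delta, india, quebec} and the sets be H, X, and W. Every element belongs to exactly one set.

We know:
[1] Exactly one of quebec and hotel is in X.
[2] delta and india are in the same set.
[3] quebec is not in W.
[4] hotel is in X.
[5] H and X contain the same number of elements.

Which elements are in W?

W = {charlie, delta, india}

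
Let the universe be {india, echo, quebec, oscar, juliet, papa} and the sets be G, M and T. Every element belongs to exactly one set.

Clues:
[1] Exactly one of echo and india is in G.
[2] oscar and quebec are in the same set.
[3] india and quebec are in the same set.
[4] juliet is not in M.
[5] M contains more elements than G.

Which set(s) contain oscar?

From (4): juliet ∉ M.
Suppose oscar ∈ G: no assignment then satisfies all the clues, so oscar ∉ G.

oscar: M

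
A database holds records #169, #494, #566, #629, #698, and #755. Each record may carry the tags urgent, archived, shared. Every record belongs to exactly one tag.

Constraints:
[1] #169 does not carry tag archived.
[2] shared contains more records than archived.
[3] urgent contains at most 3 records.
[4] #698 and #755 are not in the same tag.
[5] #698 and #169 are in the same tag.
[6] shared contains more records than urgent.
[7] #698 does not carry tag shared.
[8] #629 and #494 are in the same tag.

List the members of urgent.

urgent = {#169, #698}

From (1): #169 ∉ archived.
From (7): #698 ∉ shared.
(5): #698 matches #169: #698 ∉ archived.
(5): #169 matches #698: #169 ∉ shared.
Only one tag left: #169 ∈ urgent.
Only one tag left: #698 ∈ urgent.
(4): #755 ∉ urgent.
Suppose #494 ∈ urgent: no assignment then satisfies all the clues, so #494 ∉ urgent.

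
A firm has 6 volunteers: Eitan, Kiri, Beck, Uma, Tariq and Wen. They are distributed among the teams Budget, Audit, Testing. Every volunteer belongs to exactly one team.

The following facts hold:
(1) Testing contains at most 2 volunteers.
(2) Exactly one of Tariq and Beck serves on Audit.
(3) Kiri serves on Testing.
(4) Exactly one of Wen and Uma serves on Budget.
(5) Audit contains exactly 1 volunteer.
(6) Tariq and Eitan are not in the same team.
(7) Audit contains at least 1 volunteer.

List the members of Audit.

From (3): Kiri ∈ Testing.
Suppose Eitan ∈ Audit: no assignment then satisfies all the clues, so Eitan ∉ Audit.

Audit = {Tariq}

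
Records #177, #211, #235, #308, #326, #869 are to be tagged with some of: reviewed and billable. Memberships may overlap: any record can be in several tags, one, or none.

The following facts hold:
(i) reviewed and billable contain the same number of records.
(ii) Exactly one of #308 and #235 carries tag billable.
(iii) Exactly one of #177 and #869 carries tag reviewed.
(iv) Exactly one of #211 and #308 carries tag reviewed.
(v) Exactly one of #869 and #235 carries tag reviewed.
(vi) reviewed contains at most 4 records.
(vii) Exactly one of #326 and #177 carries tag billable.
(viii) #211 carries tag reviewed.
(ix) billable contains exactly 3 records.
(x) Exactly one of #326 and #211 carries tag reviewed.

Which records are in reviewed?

reviewed = {#177, #211, #235}

From (viii): #211 ∈ reviewed.
(iv) (exactly one): #308 ∉ reviewed.
(x) (exactly one): #326 ∉ reviewed.
Suppose #177 ∉ reviewed: no assignment then satisfies all the clues, so #177 ∈ reviewed.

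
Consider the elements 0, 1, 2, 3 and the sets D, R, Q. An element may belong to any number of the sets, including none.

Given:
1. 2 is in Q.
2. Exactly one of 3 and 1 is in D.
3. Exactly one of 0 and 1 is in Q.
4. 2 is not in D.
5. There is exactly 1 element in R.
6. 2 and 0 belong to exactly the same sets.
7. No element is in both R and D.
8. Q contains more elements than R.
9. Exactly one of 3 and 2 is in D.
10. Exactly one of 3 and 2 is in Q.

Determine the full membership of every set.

D = {3}; R = {1}; Q = {0, 2}

From (1): 2 ∈ Q.
From (4): 2 ∉ D.
(6): 0 matches 2: 0 ∉ D.
(6): 0 matches 2: 0 ∈ Q.
(9) (exactly one): 3 ∈ D.
(10) (exactly one): 3 ∉ Q.
(2) (exactly one): 1 ∉ D.
(3) (exactly one): 1 ∉ Q.
(7) (disjoint): 3 ∉ R.
Suppose 0 ∈ R: no assignment then satisfies all the clues, so 0 ∉ R.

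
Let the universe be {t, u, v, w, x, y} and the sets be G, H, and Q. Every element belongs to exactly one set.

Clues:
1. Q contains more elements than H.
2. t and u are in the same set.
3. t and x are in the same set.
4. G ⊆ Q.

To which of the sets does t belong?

t: Q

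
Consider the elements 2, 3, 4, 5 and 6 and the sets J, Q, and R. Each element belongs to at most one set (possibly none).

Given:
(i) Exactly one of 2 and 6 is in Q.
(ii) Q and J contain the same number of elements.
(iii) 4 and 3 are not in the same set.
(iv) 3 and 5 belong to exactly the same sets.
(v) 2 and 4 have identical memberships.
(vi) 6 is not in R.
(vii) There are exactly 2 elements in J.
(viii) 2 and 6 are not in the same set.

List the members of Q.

Q = {2, 4}

From (vi): 6 ∉ R.
Suppose 2 ∉ Q: no assignment then satisfies all the clues, so 2 ∈ Q.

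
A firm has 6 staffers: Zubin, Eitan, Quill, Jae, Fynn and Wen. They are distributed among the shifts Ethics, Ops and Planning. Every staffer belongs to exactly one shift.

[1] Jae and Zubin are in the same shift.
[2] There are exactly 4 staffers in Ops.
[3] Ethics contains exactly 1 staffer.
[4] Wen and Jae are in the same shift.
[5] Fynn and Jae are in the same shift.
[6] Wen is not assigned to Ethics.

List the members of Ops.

Ops = {Fynn, Jae, Wen, Zubin}

From (6): Wen ∉ Ethics.
(4): Jae matches Wen: Jae ∉ Ethics.
(5): Fynn matches Jae: Fynn ∉ Ethics.
(1): Zubin matches Jae: Zubin ∉ Ethics.
Suppose Zubin ∉ Ops: no assignment then satisfies all the clues, so Zubin ∈ Ops.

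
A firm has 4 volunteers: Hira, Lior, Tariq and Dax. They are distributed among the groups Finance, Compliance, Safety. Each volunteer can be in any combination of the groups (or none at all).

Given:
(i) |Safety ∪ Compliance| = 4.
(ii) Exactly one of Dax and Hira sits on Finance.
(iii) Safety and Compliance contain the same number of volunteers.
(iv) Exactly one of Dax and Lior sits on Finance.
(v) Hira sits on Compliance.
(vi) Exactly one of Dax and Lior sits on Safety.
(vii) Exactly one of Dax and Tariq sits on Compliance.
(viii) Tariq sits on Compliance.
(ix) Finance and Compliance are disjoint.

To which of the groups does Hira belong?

Hira: Compliance, Safety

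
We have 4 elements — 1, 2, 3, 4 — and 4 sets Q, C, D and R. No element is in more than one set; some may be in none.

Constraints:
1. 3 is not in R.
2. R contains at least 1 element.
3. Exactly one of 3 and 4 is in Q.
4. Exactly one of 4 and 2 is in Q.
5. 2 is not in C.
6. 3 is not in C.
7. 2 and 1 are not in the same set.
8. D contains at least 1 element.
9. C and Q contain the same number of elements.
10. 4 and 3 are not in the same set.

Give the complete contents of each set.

Q = {4}; C = {1}; D = {3}; R = {2}

From (1): 3 ∉ R.
From (5): 2 ∉ C.
From (6): 3 ∉ C.
Suppose 1 ∈ Q: no assignment then satisfies all the clues, so 1 ∉ Q.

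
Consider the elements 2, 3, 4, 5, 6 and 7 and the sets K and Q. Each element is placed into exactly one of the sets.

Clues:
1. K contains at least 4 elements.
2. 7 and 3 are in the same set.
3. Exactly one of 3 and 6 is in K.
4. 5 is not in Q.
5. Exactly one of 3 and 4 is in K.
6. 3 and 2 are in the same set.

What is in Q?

From (4): 5 ∉ Q.
Only one set left: 5 ∈ K.
Suppose 2 ∈ Q: no assignment then satisfies all the clues, so 2 ∉ Q.

Q = {4, 6}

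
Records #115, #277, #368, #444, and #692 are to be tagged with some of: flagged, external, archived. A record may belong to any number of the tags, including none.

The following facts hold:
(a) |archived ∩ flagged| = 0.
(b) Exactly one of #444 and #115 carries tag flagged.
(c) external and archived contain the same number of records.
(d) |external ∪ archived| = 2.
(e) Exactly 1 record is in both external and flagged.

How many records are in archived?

1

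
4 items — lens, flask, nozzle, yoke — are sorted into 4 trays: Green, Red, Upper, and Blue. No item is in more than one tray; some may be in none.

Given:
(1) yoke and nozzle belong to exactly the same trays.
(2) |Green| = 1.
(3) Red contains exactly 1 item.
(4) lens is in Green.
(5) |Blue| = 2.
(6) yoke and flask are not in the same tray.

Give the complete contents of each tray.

Green = {lens}; Red = {flask}; Upper = {}; Blue = {nozzle, yoke}

From (4): lens ∈ Green.
(2): Green already has 1, so the rest are out.
Suppose flask ∉ Red: no assignment then satisfies all the clues, so flask ∈ Red.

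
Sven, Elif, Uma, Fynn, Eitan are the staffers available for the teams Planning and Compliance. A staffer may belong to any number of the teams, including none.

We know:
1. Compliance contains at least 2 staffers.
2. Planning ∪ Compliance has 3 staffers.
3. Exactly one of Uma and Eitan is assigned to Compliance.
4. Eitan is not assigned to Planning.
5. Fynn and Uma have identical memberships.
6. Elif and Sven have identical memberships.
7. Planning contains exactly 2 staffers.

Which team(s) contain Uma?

Uma: none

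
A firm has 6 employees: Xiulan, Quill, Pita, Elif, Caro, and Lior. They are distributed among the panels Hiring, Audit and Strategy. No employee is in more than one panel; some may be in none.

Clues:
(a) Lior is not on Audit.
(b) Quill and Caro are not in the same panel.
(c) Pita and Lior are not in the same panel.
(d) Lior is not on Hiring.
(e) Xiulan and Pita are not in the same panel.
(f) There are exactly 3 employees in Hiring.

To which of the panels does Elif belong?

Elif: Hiring

From (a): Lior ∉ Audit.
From (d): Lior ∉ Hiring.
Suppose Elif ∉ Hiring: no assignment then satisfies all the clues, so Elif ∈ Hiring.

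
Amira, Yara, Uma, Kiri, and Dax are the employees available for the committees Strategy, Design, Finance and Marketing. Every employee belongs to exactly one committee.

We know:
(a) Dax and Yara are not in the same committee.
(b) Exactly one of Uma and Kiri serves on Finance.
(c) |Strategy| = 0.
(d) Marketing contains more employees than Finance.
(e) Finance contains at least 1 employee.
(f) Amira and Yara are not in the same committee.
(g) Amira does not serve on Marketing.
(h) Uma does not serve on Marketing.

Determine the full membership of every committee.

Strategy = {}; Design = {Amira, Dax}; Finance = {Uma}; Marketing = {Kiri, Yara}

From (g): Amira ∉ Marketing.
From (h): Uma ∉ Marketing.
(c): Strategy already has 0, so the rest are out.
Suppose Amira ∉ Design: no assignment then satisfies all the clues, so Amira ∈ Design.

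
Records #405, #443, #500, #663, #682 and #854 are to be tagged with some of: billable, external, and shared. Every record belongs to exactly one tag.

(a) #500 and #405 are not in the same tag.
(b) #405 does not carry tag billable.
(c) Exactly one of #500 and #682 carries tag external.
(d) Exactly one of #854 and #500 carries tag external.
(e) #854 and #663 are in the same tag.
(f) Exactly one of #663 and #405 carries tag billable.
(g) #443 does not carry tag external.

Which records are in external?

external = {#500}

From (b): #405 ∉ billable.
From (g): #443 ∉ external.
(f) (exactly one): #663 ∈ billable.
(e): #854 matches #663: #854 ∈ billable.
(d) (exactly one): #500 ∈ external.
(a): #405 ∉ external.
(c) (exactly one): #682 ∉ external.
Only one tag left: #405 ∈ shared.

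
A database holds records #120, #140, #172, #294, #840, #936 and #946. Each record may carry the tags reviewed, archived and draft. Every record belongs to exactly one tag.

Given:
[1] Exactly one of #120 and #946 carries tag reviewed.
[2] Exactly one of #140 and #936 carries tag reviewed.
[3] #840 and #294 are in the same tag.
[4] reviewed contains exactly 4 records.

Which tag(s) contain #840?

#840: reviewed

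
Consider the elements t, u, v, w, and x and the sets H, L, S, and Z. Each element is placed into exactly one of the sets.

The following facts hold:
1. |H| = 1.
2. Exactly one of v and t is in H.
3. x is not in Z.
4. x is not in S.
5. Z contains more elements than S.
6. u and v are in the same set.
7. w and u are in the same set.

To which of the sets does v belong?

v: Z

From (3): x ∉ Z.
From (4): x ∉ S.
Suppose v ∈ H: no assignment then satisfies all the clues, so v ∉ H.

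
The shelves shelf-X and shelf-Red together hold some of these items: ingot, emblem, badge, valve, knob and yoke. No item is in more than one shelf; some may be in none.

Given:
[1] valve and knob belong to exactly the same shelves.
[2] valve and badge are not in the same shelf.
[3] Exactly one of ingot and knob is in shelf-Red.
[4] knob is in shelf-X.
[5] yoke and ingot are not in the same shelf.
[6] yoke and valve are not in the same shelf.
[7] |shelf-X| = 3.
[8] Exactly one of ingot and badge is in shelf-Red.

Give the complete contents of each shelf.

From (4): knob ∈ shelf-X.
(1): valve matches knob: valve ∈ shelf-X.
(2): badge ∉ shelf-X.
(3) (exactly one): ingot ∈ shelf-Red.
(5): yoke ∉ shelf-Red.
(6): yoke ∉ shelf-X.
(7): only 3 candidates remain for shelf-X, so all are in.
(8) (exactly one): badge ∉ shelf-Red.

shelf-X = {emblem, knob, valve}; shelf-Red = {ingot}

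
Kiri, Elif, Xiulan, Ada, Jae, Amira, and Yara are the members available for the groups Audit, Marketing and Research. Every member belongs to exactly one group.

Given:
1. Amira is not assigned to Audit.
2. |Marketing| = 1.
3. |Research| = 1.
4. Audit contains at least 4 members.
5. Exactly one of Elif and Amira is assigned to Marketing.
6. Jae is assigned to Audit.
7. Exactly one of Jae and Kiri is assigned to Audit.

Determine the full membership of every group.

Audit = {Ada, Elif, Jae, Xiulan, Yara}; Marketing = {Amira}; Research = {Kiri}

From (1): Amira ∉ Audit.
From (6): Jae ∈ Audit.
(7) (exactly one): Kiri ∉ Audit.
Suppose Kiri ∈ Marketing: no assignment then satisfies all the clues, so Kiri ∉ Marketing.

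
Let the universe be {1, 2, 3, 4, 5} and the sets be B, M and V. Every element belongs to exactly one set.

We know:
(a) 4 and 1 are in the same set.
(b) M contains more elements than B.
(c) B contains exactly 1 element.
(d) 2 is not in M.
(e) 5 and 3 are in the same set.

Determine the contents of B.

B = {2}

From (d): 2 ∉ M.
Suppose 1 ∈ B: no assignment then satisfies all the clues, so 1 ∉ B.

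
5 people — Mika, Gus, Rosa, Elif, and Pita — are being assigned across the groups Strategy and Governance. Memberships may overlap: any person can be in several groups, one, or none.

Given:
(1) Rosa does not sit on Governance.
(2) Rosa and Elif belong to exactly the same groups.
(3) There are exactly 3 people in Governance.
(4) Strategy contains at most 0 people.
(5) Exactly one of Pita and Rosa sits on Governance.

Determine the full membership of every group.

From (1): Rosa ∉ Governance.
(2): Elif matches Rosa: Elif ∉ Governance.
(3): only 3 candidates remain for Governance, so all are in.
(4): Strategy already has 0, so the rest are out.

Strategy = {}; Governance = {Gus, Mika, Pita}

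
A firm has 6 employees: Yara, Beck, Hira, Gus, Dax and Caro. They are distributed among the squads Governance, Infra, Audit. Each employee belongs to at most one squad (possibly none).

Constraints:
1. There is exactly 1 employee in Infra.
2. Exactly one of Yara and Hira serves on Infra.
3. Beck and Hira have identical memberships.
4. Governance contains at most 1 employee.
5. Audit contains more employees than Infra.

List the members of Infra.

Infra = {Yara}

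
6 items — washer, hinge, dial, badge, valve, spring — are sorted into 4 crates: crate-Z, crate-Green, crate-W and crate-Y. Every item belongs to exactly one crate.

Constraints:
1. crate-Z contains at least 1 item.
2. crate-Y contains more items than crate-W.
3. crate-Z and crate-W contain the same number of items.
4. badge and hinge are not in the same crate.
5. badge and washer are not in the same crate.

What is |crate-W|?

1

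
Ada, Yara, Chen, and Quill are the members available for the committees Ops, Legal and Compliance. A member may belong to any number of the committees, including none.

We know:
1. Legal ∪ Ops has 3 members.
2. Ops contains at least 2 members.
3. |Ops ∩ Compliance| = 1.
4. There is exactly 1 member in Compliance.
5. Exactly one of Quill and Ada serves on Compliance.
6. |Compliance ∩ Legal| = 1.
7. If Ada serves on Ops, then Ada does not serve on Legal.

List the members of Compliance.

Compliance = {Quill}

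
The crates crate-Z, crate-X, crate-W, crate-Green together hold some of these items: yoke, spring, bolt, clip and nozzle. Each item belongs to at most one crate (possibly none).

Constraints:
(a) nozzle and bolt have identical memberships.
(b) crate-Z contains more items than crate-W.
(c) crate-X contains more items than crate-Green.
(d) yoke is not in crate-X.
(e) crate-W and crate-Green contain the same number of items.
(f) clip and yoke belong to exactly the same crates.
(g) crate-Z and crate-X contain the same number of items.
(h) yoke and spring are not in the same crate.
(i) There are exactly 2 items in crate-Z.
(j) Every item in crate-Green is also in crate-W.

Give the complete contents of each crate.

crate-Z = {clip, yoke}; crate-X = {bolt, nozzle}; crate-W = {}; crate-Green = {}

From (d): yoke ∉ crate-X.
(f): clip matches yoke: clip ∉ crate-X.
Suppose yoke ∉ crate-Z: no assignment then satisfies all the clues, so yoke ∈ crate-Z.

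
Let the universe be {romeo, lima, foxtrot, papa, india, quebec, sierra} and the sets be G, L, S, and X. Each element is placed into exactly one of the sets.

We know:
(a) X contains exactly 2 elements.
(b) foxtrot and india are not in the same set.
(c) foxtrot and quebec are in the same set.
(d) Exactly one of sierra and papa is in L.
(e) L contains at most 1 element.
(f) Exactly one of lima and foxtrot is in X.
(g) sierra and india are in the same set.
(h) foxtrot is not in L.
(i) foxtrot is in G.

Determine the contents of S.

S = {india, sierra}

From (h): foxtrot ∉ L.
From (i): foxtrot ∈ G.
(b): india ∉ G.
(c): quebec matches foxtrot: quebec ∈ G.
(f) (exactly one): lima ∈ X.
(g): sierra matches india: sierra ∉ G.
Suppose romeo ∈ S: no assignment then satisfies all the clues, so romeo ∉ S.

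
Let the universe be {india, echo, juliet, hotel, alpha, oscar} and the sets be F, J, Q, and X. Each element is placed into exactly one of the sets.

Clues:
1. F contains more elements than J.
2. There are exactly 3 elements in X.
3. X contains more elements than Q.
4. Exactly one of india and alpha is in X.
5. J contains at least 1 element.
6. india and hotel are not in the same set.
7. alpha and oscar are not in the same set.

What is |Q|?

0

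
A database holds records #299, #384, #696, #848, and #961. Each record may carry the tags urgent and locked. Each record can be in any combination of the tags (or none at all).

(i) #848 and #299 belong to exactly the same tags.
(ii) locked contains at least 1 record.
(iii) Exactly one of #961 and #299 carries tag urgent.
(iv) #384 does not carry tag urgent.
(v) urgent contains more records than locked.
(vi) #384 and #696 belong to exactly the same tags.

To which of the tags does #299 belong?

#299: urgent

From (iv): #384 ∉ urgent.
(vi): #696 matches #384: #696 ∉ urgent.
Suppose #299 ∉ urgent: no assignment then satisfies all the clues, so #299 ∈ urgent.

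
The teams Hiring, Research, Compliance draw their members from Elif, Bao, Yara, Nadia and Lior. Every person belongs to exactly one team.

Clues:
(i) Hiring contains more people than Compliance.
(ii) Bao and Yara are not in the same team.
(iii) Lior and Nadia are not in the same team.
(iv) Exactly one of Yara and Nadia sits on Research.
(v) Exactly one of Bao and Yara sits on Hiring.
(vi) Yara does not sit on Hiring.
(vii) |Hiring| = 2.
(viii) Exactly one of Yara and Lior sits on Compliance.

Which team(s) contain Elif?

Elif: Research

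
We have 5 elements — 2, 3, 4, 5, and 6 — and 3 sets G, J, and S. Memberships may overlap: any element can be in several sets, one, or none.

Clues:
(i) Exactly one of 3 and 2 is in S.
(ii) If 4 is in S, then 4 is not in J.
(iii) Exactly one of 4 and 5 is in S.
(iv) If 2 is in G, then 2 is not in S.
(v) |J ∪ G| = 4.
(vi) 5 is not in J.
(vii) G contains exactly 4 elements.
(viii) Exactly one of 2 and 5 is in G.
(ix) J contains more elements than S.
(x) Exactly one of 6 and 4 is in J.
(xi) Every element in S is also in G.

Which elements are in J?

From (vi): 5 ∉ J.
Suppose 2 ∉ J: no assignment then satisfies all the clues, so 2 ∈ J.

J = {2, 3, 6}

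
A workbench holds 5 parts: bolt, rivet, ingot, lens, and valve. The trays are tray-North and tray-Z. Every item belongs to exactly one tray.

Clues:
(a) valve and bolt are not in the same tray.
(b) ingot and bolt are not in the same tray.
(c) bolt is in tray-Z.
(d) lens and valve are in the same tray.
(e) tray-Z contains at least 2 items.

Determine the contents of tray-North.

tray-North = {ingot, lens, valve}

From (c): bolt ∈ tray-Z.
(a): valve ∉ tray-Z.
(b): ingot ∉ tray-Z.
(d): lens matches valve: lens ∉ tray-Z.
(e): only 2 candidates remain for tray-Z, so all are in.
Only one tray left: ingot ∈ tray-North.
Only one tray left: lens ∈ tray-North.
Only one tray left: valve ∈ tray-North.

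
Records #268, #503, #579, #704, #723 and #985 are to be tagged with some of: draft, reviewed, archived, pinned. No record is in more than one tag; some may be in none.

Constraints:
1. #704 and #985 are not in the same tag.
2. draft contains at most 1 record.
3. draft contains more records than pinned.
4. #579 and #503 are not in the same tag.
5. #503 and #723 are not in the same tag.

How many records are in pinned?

0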